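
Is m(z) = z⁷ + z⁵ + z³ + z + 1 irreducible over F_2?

Yes

Check for roots in F_2: m(0) = 1; m(1) = 1.
No roots, so no linear factors.
Monic irreducibles of degree 2 over GF(2): z² + z + 1.
None of them divide m (all give nonzero remainder).
Monic irreducibles of degree 3 over GF(2): z³ + z + 1, z³ + z² + 1.
None of them divide m (all give nonzero remainder).
No irreducible factor of degree ≤ 3 exists, so m is irreducible over GF(2).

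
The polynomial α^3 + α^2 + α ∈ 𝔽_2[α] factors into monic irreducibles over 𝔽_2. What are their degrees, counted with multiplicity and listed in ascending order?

1, 2

Write g(α) = α^3 + α^2 + α.
Roots in 𝔽_2: g(0) = 0 → root; g(1) = 1.
Linear factors from roots: (α).
Complete factorization: g(α) = (α)·(α^2 + α + 1).
Factor degrees with multiplicity: 1 + 2 = 3.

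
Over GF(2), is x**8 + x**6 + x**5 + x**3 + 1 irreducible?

Yes

Write h(x) = x**8 + x**6 + x**5 + x**3 + 1.
Check for roots in GF(2): h(0) = 1; h(1) = 1.
No roots, so no linear factors.
Monic irreducibles of degree 2 over GF(2): x**2 + x + 1.
None of them divide h (all give nonzero remainder).
Monic irreducibles of degree 3 over GF(2): x**3 + x + 1, x**3 + x**2 + 1.
None of them divide h (all give nonzero remainder).
Monic irreducibles of degree 4 over GF(2): x**4 + x + 1, x**4 + x**3 + 1, x**4 + x**3 + x**2 + x + 1.
None of them divide h (all give nonzero remainder).
No irreducible factor of degree ≤ 4 exists, so h is irreducible over GF(2).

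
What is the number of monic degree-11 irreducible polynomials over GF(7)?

179756976

By the necklace-counting formula, N_7(11) = (1/11) Σ_{d|11} μ(11/d)·7^d.
Divisors of 11: 1, 11; μ(11/d) for each: -1, 1.
Σ = − 7^1 + 7^11 = 1977326736.
N = 1977326736/11 = 179756976.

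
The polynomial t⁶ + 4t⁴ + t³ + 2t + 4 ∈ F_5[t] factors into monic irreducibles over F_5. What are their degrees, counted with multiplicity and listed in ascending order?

Write g(t) = t⁶ + 4t⁴ + t³ + 2t + 4.
Roots in F_5: g(0) = 4; g(1) = 2; g(2) = 4; g(3) = 0 → root; g(4) = 1.
Linear factors from roots: (t + 2).
Complete factorization: g(t) = (t + 2)·(t² + 3t + 4)·(t³ + 4t + 3).
Factor degrees with multiplicity: 1 + 2 + 3 = 6.

1, 2, 3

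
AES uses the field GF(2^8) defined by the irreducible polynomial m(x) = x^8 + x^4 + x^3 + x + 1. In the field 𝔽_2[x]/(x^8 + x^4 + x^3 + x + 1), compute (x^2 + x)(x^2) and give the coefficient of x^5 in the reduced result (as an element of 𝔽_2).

Multiply in 𝔽_2[x]: (x^2 + x)·(x^2) = x^4 + x^3.
Reduced: x^4 + x^3.

0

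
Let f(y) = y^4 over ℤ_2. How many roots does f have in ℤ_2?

Evaluate at each of the 2 elements of ℤ_2:
f(0) = 0 → root; f(1) = 1.
Roots: {0}.

1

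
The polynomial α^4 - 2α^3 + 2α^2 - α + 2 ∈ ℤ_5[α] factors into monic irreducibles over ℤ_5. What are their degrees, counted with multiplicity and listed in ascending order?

2, 2

Write g(α) = α^4 - 2α^3 + 2α^2 - α + 2.
Roots in ℤ_5: g(0) = 2; g(1) = 2; g(2) = 3; g(3) = 4; g(4) = 3.
Complete factorization: g(α) = (α^2 - 2)·(α^2 - 2α - 1).
Factor degrees with multiplicity: 2 + 2 = 4.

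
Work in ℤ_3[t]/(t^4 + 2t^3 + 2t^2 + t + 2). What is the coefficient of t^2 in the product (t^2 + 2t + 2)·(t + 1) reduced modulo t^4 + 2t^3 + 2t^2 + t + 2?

0

Multiply in ℤ_3[t]: (t^2 + 2t + 2)·(t + 1) = t^3 + t + 2.
Reduced: t^3 + t + 2.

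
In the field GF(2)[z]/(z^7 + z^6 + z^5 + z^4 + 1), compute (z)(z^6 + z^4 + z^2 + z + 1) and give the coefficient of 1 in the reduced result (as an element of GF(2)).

1

Multiply in GF(2)[z]: (z)·(z^6 + z^4 + z^2 + z + 1) = z^7 + z^5 + z^3 + z^2 + z.
Reduce using z^7 ≡ z^6 + z^5 + z^4 + 1 (mod z^7 + z^6 + z^5 + z^4 + 1).
Reduced: z^6 + z^4 + z^3 + z^2 + z + 1.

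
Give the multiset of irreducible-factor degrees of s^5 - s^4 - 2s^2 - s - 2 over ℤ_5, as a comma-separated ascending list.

Write f(s) = s^5 - s^4 - 2s^2 - s - 2.
Roots in ℤ_5: f(0) = 3; f(1) = 0 → root; f(2) = 4; f(3) = 4; f(4) = 0 → root.
Linear factors from roots: (s - 1), (s + 1).
Complete factorization: f(s) = (s + 1)·(s - 1)·(s^3 - s^2 + s + 2).
Factor degrees with multiplicity: 1 + 1 + 3 = 5.

1, 1, 3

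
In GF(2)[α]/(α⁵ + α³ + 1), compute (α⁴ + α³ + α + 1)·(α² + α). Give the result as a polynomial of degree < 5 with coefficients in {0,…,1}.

α^3

Multiply in GF(2)[α]: (α⁴ + α³ + α + 1)·(α² + α) = α⁶ + α⁴ + α³ + α.
Reduce using α⁵ ≡ α³ + 1 (mod α⁵ + α³ + 1).
Reduced: α³.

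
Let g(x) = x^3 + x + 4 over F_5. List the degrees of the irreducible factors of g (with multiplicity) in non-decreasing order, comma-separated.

Roots in F_5: g(0) = 4; g(1) = 1; g(2) = 4; g(3) = 4; g(4) = 2.
Complete factorization: g(x) = (x^3 + x + 4).
Factor degrees with multiplicity: 3 = 3.

3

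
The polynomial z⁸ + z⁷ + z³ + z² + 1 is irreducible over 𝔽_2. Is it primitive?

Yes

Write f(z) = z⁸ + z⁷ + z³ + z² + 1.
|GF(2^8)^×| = 2^8 − 1 = 255. Prime factorization: 255 = 3·5·17.
f is primitive ⇔ z has order 255 in GF(2)[z]/(f), i.e. z^(255/q) ≠ 1 for each prime q | 255.
z^(85) mod f = z⁶ + z³ + z² + z.
z^(51) mod f = z⁵ + z⁴ + z² + 1.
z^(15) mod f = z⁷ + z⁶ + z⁴ + z³.
None equal 1, so z has full order 255; f is primitive.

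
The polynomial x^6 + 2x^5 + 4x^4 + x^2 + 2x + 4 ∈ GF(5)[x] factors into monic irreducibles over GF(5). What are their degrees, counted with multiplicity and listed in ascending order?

2, 2, 2

Write f(x) = x^6 + 2x^5 + 4x^4 + x^2 + 2x + 4.
Roots in GF(5): f(0) = 4; f(1) = 4; f(2) = 4; f(3) = 3; f(4) = 1.
Complete factorization: f(x) = (x^2 + 2)·(x^2 + 3)·(x^2 + 2x + 4).
Factor degrees with multiplicity: 2 + 2 + 2 = 6.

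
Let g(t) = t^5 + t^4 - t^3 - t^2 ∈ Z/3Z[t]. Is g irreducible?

Check for roots in Z/3Z: g(0) = 0 → root; g(1) = 0 → root; g(2) = 0 → root.
g(0) = 0, so (t) divides g(t); g is reducible.

No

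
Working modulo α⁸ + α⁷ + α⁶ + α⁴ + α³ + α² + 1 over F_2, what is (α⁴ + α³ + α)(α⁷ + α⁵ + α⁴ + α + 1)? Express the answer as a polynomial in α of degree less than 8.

Multiply in F_2[α]: (α⁴ + α³ + α)·(α⁷ + α⁵ + α⁴ + α + 1) = α¹¹ + α¹⁰ + α⁹ + α⁸ + α⁷ + α⁶ + α³ + α² + α.
Reduce using α⁸ ≡ α⁷ + α⁶ + α⁴ + α³ + α² + 1 (mod α⁸ + α⁷ + α⁶ + α⁴ + α³ + α² + 1).
Reduced: α⁷ + α⁶ + α⁵ + α⁴ + α³ + α + 1.

α^7 + α^6 + α^5 + α^4 + α^3 + α + 1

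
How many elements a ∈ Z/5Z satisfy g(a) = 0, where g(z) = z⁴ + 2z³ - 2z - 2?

Evaluate at each of the 5 elements of Z/5Z:
g(0) = 3; g(1) = 4; g(2) = 1; g(3) = 2; g(4) = 4.
No element is a root.

0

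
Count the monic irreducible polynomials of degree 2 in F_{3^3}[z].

351

x^(27^2) − x is the product of all monic irreducibles of degree dividing 2; Möbius inversion gives N = (1/2) Σ μ(2/d)·27^d.
Divisors of 2: 1, 2; μ(2/d) for each: -1, 1.
Σ = − 27^1 + 27^2 = 702.
N = 702/2 = 351.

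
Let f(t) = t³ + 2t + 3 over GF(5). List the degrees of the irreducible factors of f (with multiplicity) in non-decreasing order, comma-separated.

1, 1, 1

Roots in GF(5): f(0) = 3; f(1) = 1; f(2) = 0 → root; f(3) = 1; f(4) = 0 → root.
Linear factors from roots: (t + 3), (t + 1).
Complete factorization: f(t) = (t + 3)·(t + 1)^2.
Factor degrees with multiplicity: 1 + 1 + 1 = 3.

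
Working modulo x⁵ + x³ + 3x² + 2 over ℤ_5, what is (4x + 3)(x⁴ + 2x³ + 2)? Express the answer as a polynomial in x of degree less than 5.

Multiply in ℤ_5[x]: (4x + 3)·(x⁴ + 2x³ + 2) = 4x⁵ + x⁴ + x³ + 3x + 1.
Reduce using x⁵ ≡ 4x³ + 2x² + 3 (mod x⁵ + x³ + 3x² + 2).
Reduced: x⁴ + 2x³ + 3x² + 3x + 3.

x^4 + 2x^3 + 3x^2 + 3x + 3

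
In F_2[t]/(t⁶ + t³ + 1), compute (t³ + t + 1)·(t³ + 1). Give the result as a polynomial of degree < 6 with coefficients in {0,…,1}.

Multiply in F_2[t]: (t³ + t + 1)·(t³ + 1) = t⁶ + t⁴ + t + 1.
Reduce using t⁶ ≡ t³ + 1 (mod t⁶ + t³ + 1).
Reduced: t⁴ + t³ + t.

t^4 + t^3 + t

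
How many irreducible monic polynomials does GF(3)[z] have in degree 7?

Gauss's count: N_{3}(7) = (1/7) Σ_{d|7} μ(7/d)·3^d.
Divisors of 7: 1, 7; μ(7/d) for each: -1, 1.
Σ = − 3^1 + 3^7 = 2184.
N = 2184/7 = 312.

312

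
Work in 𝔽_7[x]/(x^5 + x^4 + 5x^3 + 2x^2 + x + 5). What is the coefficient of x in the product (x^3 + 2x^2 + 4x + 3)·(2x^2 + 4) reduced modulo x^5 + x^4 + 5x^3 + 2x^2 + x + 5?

0

Multiply in 𝔽_7[x]: (x^3 + 2x^2 + 4x + 3)·(2x^2 + 4) = 2x^5 + 4x^4 + 5x^3 + 2x + 5.
Reduce using x^5 ≡ 6x^4 + 2x^3 + 5x^2 + 6x + 2 (mod x^5 + x^4 + 5x^3 + 2x^2 + x + 5).
Reduced: 2x^4 + 2x^3 + 3x^2 + 2.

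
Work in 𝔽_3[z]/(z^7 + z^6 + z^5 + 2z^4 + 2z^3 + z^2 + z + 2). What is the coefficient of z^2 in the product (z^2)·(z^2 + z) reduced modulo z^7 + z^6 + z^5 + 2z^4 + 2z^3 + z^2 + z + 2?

0

Multiply in 𝔽_3[z]: (z^2)·(z^2 + z) = z^4 + z^3.
Reduced: z^4 + z^3.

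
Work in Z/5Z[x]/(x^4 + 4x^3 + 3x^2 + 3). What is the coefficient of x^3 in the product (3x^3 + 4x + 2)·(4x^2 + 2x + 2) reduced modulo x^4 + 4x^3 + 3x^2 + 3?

4

Multiply in Z/5Z[x]: (3x^3 + 4x + 2)·(4x^2 + 2x + 2) = 2x^5 + x^4 + 2x^3 + x^2 + 2x + 4.
Reduce using x^4 ≡ x^3 + 2x^2 + 2 (mod x^4 + 4x^3 + 3x^2 + 3).
Reduced: 4x^3 + 2x^2 + x.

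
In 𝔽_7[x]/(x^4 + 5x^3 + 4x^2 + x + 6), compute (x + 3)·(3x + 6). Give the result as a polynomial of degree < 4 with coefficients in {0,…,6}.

3x^2 + x + 4

Multiply in 𝔽_7[x]: (x + 3)·(3x + 6) = 3x^2 + x + 4.
Reduced: 3x^2 + x + 4.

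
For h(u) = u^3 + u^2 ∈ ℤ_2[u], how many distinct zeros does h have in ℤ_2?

2

Evaluate at each of the 2 elements of ℤ_2:
h(0) = 0 → root; h(1) = 0 → root.
Roots: {0, 1}.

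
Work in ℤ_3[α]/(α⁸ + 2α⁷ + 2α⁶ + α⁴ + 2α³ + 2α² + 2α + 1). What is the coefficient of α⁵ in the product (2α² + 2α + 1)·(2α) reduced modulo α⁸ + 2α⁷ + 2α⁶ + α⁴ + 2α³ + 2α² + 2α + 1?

0

Multiply in ℤ_3[α]: (2α² + 2α + 1)·(2α) = α³ + α² + 2α.
Reduced: α³ + α² + 2α.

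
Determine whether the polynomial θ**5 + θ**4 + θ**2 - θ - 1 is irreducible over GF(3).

Yes

Write m(θ) = θ**5 + θ**4 + θ**2 - θ - 1.
Check for roots in GF(3): m(0) = 2; m(1) = 1; m(2) = 1.
No roots, so no linear factors.
Monic irreducibles of degree 2 over GF(3): θ**2 + 1, θ**2 + θ - 1, θ**2 - θ - 1.
None of them divide m (all give nonzero remainder).
No irreducible factor of degree ≤ 2 exists, so m is irreducible over GF(3).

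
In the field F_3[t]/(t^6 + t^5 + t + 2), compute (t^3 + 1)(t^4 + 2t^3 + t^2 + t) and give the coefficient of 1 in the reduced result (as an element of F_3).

Multiply in F_3[t]: (t^3 + 1)·(t^4 + 2t^3 + t^2 + t) = t^7 + 2t^6 + t^5 + 2t^4 + 2t^3 + t^2 + t.
Reduce using t^6 ≡ 2t^5 + 2t + 1 (mod t^6 + t^5 + t + 2).
Reduced: 2t^4 + 2t^3 + t + 1.

1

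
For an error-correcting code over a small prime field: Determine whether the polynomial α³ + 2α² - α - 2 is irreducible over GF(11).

Write h(α) = α³ + 2α² - α - 2.
Check each element of GF(11) for a root: h(0)=9, h(1)=0, h(2)=1, h(3)=7, h(4)=2, h(5)=3, h(6)=5, h(7)=3, h(8)=3, h(9)=0, h(10)=0.
h(1) = 0, so (α − 1) divides h(α); h is reducible.

No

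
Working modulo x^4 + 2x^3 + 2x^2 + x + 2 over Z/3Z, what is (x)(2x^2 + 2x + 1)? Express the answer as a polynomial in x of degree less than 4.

2x^3 + 2x^2 + x

Multiply in Z/3Z[x]: (x)·(2x^2 + 2x + 1) = 2x^3 + 2x^2 + x.
Reduced: 2x^3 + 2x^2 + x.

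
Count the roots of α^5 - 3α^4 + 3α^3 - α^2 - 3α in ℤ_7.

Write h(α) = α^5 - 3α^4 + 3α^3 - α^2 - 3α.
Evaluate at each of the 7 elements of ℤ_7:
h(0) = 0 → root; h(1) = 4; h(2) = 5; h(3) = 0 → root; h(4) = 0 → root; h(5) = 3; h(6) = 2.
Roots: {0, 3, 4}.

3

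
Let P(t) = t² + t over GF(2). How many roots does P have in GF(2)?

Evaluate at each of the 2 elements of GF(2):
P(0) = 0 → root; P(1) = 0 → root.
Roots: {0, 1}.

2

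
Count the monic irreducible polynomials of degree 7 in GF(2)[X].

18

Gauss's count: N_{2}(7) = (1/7) Σ_{d|7} μ(7/d)·2^d.
Divisors of 7: 1, 7; μ(7/d) for each: -1, 1.
Σ = − 2^1 + 2^7 = 126.
N = 126/7 = 18.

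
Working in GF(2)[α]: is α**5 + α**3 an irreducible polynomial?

No

Write f(α) = α**5 + α**3.
Check for roots in GF(2): f(0) = 0 → root; f(1) = 0 → root.
f(0) = 0, so (α) divides f(α); f is reducible.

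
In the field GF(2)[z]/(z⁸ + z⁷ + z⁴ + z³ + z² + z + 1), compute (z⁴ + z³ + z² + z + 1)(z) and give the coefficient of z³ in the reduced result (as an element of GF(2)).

Multiply in GF(2)[z]: (z⁴ + z³ + z² + z + 1)·(z) = z⁵ + z⁴ + z³ + z² + z.
Reduced: z⁵ + z⁴ + z³ + z² + z.

1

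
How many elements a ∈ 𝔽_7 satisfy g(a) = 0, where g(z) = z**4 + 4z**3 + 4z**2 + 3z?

3

Evaluate at each of the 7 elements of 𝔽_7:
g(0) = 0 → root; g(1) = 5; g(2) = 0 → root; g(3) = 3; g(4) = 0 → root; g(5) = 1; g(6) = 5.
Roots: {0, 2, 4}.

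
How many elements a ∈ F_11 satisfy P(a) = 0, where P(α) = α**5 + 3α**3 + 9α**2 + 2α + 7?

Evaluate at each of the 11 elements of F_11:
P(0) = 7; P(1) = 0 → root; P(2) = 4; P(3) = 0 → root; P(4) = 0 → root; P(5) = 2; P(6) = 0 → root; P(7) = 5; P(8) = 0 → root; P(9) = 5; P(10) = 10.
Roots: {1, 3, 4, 6, 8}.

5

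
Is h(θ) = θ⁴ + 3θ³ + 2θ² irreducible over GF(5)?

Check for roots in GF(5): h(0) = 0 → root; h(1) = 1; h(2) = 3; h(3) = 0 → root; h(4) = 0 → root.
h(0) = 0, so (θ) divides h(θ); h is reducible.

No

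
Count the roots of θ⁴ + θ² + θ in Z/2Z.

1

Write g(θ) = θ⁴ + θ² + θ.
Evaluate at each of the 2 elements of Z/2Z:
g(0) = 0 → root; g(1) = 1.
Roots: {0}.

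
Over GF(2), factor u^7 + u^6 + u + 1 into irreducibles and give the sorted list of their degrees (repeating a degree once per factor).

1, 1, 1, 2, 2

Write g(u) = u^7 + u^6 + u + 1.
Roots in GF(2): g(0) = 1; g(1) = 0 → root.
Linear factors from roots: (u + 1).
Complete factorization: g(u) = (u + 1)^3·(u^2 + u + 1)^2.
Factor degrees with multiplicity: 1 + 1 + 1 + 2 + 2 = 7.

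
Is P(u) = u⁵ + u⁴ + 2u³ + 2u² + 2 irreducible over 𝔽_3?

Check for roots in 𝔽_3: P(0) = 2; P(1) = 2; P(2) = 2.
No roots, so no linear factors.
Monic irreducibles of degree 2 over GF(3): u² + 1, u² + u + 2, u² + 2u + 2.
None of them divide P (all give nonzero remainder).
No irreducible factor of degree ≤ 2 exists, so P is irreducible over GF(3).

Yes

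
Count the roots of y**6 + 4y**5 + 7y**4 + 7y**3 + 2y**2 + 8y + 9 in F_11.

Write P(y) = y**6 + 4y**5 + 7y**4 + 7y**3 + 2y**2 + 8y + 9.
Evaluate at each of the 11 elements of F_11:
P(0) = 9; P(1) = 5; P(2) = 8; P(3) = 0 → root; P(4) = 0 → root; P(5) = 1; P(6) = 0 → root; P(7) = 0 → root; P(8) = 6; P(9) = 4; P(10) = 0 → root.
Roots: {3, 4, 6, 7, 10}.

5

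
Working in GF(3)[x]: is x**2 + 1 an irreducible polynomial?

Yes

Write g(x) = x**2 + 1.
Check for roots in GF(3): g(0) = 1; g(1) = 2; g(2) = 2.
No roots. A degree-2 polynomial over a field with no linear factor is irreducible.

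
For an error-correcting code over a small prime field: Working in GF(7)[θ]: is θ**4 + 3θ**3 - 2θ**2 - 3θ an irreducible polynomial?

Write m(θ) = θ**4 + 3θ**3 - 2θ**2 - 3θ.
Check for roots in GF(7): m(0) = 0 → root; m(1) = 6; m(2) = 5; m(3) = 2; m(4) = 5; m(5) = 4; m(6) = 6.
m(0) = 0, so (θ) divides m(θ); m is reducible.

No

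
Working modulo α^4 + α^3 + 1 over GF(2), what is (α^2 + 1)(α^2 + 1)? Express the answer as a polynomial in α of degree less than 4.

Multiply in GF(2)[α]: (α^2 + 1)·(α^2 + 1) = α^4 + 1.
Reduce using α^4 ≡ α^3 + 1 (mod α^4 + α^3 + 1).
Reduced: α^3.

α^3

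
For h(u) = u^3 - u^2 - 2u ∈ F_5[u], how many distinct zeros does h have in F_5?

Evaluate at each of the 5 elements of F_5:
h(0) = 0 → root; h(1) = 3; h(2) = 0 → root; h(3) = 2; h(4) = 0 → root.
Roots: {0, 2, 4}.

3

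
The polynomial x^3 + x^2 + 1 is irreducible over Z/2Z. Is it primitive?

Yes

Write f(x) = x^3 + x^2 + 1.
|GF(2^3)^×| = 2^3 − 1 = 7. Prime factorization: 7 = 7.
f is primitive ⇔ x has order 7 in GF(2)[x]/(f), i.e. x^(7/q) ≠ 1 for each prime q | 7.
x^(1) mod f = x.
None equal 1, so x has full order 7; f is primitive.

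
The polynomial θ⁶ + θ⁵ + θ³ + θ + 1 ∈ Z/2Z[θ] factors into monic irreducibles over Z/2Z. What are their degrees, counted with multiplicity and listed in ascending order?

Write f(θ) = θ⁶ + θ⁵ + θ³ + θ + 1.
Roots in Z/2Z: f(0) = 1; f(1) = 1.
Complete factorization: f(θ) = (θ² + θ + 1)^3.
Factor degrees with multiplicity: 2 + 2 + 2 = 6.

2, 2, 2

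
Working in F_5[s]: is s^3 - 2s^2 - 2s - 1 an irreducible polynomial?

No

Write g(s) = s^3 - 2s^2 - 2s - 1.
Check for roots in F_5: g(0) = 4; g(1) = 1; g(2) = 0 → root; g(3) = 2; g(4) = 3.
g(2) = 0, so (s − 2) divides g(s); g is reducible.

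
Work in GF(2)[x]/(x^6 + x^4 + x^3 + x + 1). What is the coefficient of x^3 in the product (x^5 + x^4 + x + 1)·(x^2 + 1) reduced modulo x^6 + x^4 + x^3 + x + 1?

Multiply in GF(2)[x]: (x^5 + x^4 + x + 1)·(x^2 + 1) = x^7 + x^6 + x^5 + x^4 + x^3 + x^2 + x + 1.
Reduce using x^6 ≡ x^4 + x^3 + x + 1 (mod x^6 + x^4 + x^3 + x + 1).
Reduced: x^4 + x.

0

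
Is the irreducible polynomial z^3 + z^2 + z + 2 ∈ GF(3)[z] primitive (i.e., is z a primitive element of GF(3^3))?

Write f(z) = z^3 + z^2 + z + 2.
|GF(3^3)^×| = 3^3 − 1 = 26. Prime factorization: 26 = 2·13.
f is primitive ⇔ z has order 26 in GF(3)[z]/(f), i.e. z^(26/q) ≠ 1 for each prime q | 26.
z^(13) mod f = 1
z^(2) mod f = z^2.
Since z^(13) = 1, the order of z divides 13 < 26; not primitive.

No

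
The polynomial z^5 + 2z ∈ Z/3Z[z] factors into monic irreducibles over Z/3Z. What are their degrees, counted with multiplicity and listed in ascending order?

Write g(z) = z^5 + 2z.
Roots in Z/3Z: g(0) = 0 → root; g(1) = 0 → root; g(2) = 0 → root.
Linear factors from roots: (z), (z + 2), (z + 1).
Complete factorization: g(z) = (z)·(z + 1)·(z + 2)·(z^2 + 1).
Factor degrees with multiplicity: 1 + 1 + 1 + 2 = 5.

1, 1, 1, 2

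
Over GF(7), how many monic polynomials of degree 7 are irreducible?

117648

x^(7^7) − x is the product of all monic irreducibles of degree dividing 7; Möbius inversion gives N = (1/7) Σ μ(7/d)·7^d.
Divisors of 7: 1, 7; μ(7/d) for each: -1, 1.
Σ = − 7^1 + 7^7 = 823536.
N = 823536/7 = 117648.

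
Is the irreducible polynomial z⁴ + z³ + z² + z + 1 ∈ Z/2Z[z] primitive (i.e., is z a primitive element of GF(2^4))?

Write f(z) = z⁴ + z³ + z² + z + 1.
|GF(2^4)^×| = 2^4 − 1 = 15. Prime factorization: 15 = 3·5.
f is primitive ⇔ z has order 15 in GF(2)[z]/(f), i.e. z^(15/q) ≠ 1 for each prime q | 15.
z^(5) mod f = 1
z^(3) mod f = z³.
Since z^(5) = 1, the order of z divides 5 < 15; not primitive.

No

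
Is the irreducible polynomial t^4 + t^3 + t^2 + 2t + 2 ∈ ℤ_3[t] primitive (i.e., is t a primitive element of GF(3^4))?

Write f(t) = t^4 + t^3 + t^2 + 2t + 2.
|GF(3^4)^×| = 3^4 − 1 = 80. Prime factorization: 80 = 2^4·5.
f is primitive ⇔ t has order 80 in GF(3)[t]/(f), i.e. t^(80/q) ≠ 1 for each prime q | 80.
t^(40) mod f = 2.
t^(16) mod f = 2t^3 + 1.
None equal 1, so t has full order 80; f is primitive.

Yes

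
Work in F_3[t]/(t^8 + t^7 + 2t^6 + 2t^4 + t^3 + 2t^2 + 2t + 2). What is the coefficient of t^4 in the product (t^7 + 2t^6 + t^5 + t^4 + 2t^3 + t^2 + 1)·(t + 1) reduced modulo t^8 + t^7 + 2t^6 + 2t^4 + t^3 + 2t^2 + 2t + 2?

1

Multiply in F_3[t]: (t^7 + 2t^6 + t^5 + t^4 + 2t^3 + t^2 + 1)·(t + 1) = t^8 + 2t^5 + t^2 + t + 1.
Reduce using t^8 ≡ 2t^7 + t^6 + t^4 + 2t^3 + t^2 + t + 1 (mod t^8 + t^7 + 2t^6 + 2t^4 + t^3 + 2t^2 + 2t + 2).
Reduced: 2t^7 + t^6 + 2t^5 + t^4 + 2t^3 + 2t^2 + 2t + 2.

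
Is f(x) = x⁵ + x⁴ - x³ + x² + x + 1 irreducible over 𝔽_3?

Yes

Check for roots in 𝔽_3: f(0) = 1; f(1) = 1; f(2) = 2.
No roots, so no linear factors.
Monic irreducibles of degree 2 over GF(3): x² + 1, x² + x - 1, x² - x - 1.
None of them divide f (all give nonzero remainder).
No irreducible factor of degree ≤ 2 exists, so f is irreducible over GF(3).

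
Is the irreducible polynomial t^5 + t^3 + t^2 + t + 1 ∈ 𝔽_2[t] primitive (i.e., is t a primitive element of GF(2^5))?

Yes

Write f(t) = t^5 + t^3 + t^2 + t + 1.
|GF(2^5)^×| = 2^5 − 1 = 31. Prime factorization: 31 = 31.
f is primitive ⇔ t has order 31 in GF(2)[t]/(f), i.e. t^(31/q) ≠ 1 for each prime q | 31.
t^(1) mod f = t.
None equal 1, so t has full order 31; f is primitive.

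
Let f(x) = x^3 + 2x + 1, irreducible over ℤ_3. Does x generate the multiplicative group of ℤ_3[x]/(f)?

Yes

|GF(3^3)^×| = 3^3 − 1 = 26. Prime factorization: 26 = 2·13.
f is primitive ⇔ x has order 26 in GF(3)[x]/(f), i.e. x^(26/q) ≠ 1 for each prime q | 26.
x^(13) mod f = 2.
x^(2) mod f = x^2.
None equal 1, so x has full order 26; f is primitive.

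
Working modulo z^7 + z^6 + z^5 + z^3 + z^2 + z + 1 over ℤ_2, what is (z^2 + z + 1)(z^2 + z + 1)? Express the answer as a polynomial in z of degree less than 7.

z^4 + z^2 + 1

Multiply in ℤ_2[z]: (z^2 + z + 1)·(z^2 + z + 1) = z^4 + z^2 + 1.
Reduced: z^4 + z^2 + 1.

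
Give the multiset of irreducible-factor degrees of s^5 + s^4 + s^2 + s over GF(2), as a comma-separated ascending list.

Write g(s) = s^5 + s^4 + s^2 + s.
Roots in GF(2): g(0) = 0 → root; g(1) = 0 → root.
Linear factors from roots: (s), (s + 1).
Complete factorization: g(s) = (s)·(s + 1)^2·(s^2 + s + 1).
Factor degrees with multiplicity: 1 + 1 + 1 + 2 = 5.

1, 1, 1, 2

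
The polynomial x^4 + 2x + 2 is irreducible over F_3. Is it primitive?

Write f(x) = x^4 + 2x + 2.
|GF(3^4)^×| = 3^4 − 1 = 80. Prime factorization: 80 = 2^4·5.
f is primitive ⇔ x has order 80 in GF(3)[x]/(f), i.e. x^(80/q) ≠ 1 for each prime q | 80.
x^(40) mod f = 2.
x^(16) mod f = x^3 + 2x + 2.
None equal 1, so x has full order 80; f is primitive.

Yes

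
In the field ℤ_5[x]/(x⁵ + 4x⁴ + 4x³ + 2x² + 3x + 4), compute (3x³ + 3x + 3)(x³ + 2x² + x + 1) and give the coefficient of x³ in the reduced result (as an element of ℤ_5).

Multiply in ℤ_5[x]: (3x³ + 3x + 3)·(x³ + 2x² + x + 1) = 3x⁶ + x⁵ + x⁴ + 2x³ + 4x² + x + 3.
Reduce using x⁵ ≡ x⁴ + x³ + 3x² + 2x + 1 (mod x⁵ + 4x⁴ + 4x³ + 2x² + 3x + 4).
Reduced: 3x⁴ + 2x² + 2x + 2.

0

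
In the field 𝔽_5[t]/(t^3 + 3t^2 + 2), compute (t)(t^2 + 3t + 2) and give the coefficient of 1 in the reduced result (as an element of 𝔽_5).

3

Multiply in 𝔽_5[t]: (t)·(t^2 + 3t + 2) = t^3 + 3t^2 + 2t.
Reduce using t^3 ≡ 2t^2 + 3 (mod t^3 + 3t^2 + 2).
Reduced: 2t + 3.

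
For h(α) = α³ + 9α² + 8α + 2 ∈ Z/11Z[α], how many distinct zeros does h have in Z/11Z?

Evaluate at each of the 11 elements of Z/11Z:
h(0) = 2; h(1) = 9; h(2) = 7; h(3) = 2; h(4) = 0 → root; h(5) = 7; h(6) = 7; h(7) = 6; h(8) = 10; h(9) = 3; h(10) = 2.
Roots: {4}.

1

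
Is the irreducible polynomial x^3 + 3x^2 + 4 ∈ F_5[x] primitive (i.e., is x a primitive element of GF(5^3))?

Write f(x) = x^3 + 3x^2 + 4.
|GF(5^3)^×| = 5^3 − 1 = 124. Prime factorization: 124 = 2^2·31.
f is primitive ⇔ x has order 124 in GF(5)[x]/(f), i.e. x^(124/q) ≠ 1 for each prime q | 124.
x^(62) mod f = 1
x^(4) mod f = 4x^2 + x + 2.
Since x^(62) = 1, the order of x divides 62 < 124; not primitive.

No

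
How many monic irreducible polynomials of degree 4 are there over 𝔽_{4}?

60

x^(4^4) − x is the product of all monic irreducibles of degree dividing 4; Möbius inversion gives N = (1/4) Σ μ(4/d)·4^d.
Divisors of 4: 1, 2, 4; μ(4/d) for each: 0, -1, 1.
Σ = − 4^2 + 4^4 = 240.
N = 240/4 = 60.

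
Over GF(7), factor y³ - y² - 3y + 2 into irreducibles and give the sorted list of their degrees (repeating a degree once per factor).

Write g(y) = y³ - y² - 3y + 2.
Linear factors from roots: (y - 2).
Complete factorization: g(y) = (y - 2)·(y² + y - 1).
Factor degrees with multiplicity: 1 + 2 = 3.

1, 2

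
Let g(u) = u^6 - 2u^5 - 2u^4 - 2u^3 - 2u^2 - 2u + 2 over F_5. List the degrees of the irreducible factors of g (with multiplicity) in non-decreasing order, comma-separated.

Roots in F_5: g(0) = 2; g(1) = 3; g(2) = 2; g(3) = 0 → root; g(4) = 0 → root.
Linear factors from roots: (u + 2), (u + 1).
Complete factorization: g(u) = (u + 1)·(u + 2)·(u^2 + u + 1)·(u^2 - u + 1).
Factor degrees with multiplicity: 1 + 1 + 2 + 2 = 6.

1, 1, 2, 2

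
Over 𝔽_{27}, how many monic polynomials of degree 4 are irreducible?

Gauss's count: N_{27}(4) = (1/4) Σ_{d|4} μ(4/d)·27^d.
Divisors of 4: 1, 2, 4; μ(4/d) for each: 0, -1, 1.
Σ = − 27^2 + 27^4 = 530712.
N = 530712/4 = 132678.

132678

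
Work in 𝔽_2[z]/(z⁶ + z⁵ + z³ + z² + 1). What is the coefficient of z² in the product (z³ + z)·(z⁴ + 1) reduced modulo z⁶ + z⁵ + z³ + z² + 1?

Multiply in 𝔽_2[z]: (z³ + z)·(z⁴ + 1) = z⁷ + z⁵ + z³ + z.
Reduce using z⁶ ≡ z⁵ + z³ + z² + 1 (mod z⁶ + z⁵ + z³ + z² + 1).
Reduced: z⁴ + z³ + z² + 1.

1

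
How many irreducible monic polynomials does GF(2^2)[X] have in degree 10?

The number of monic irreducibles of degree 10 over GF(4) is (1/10)·Σ_{d∣10} μ(10/d) 4^d.
Divisors of 10: 1, 2, 5, 10; μ(10/d) for each: 1, -1, -1, 1.
Σ = 4^1 − 4^2 − 4^5 + 4^10 = 1047540.
N = 1047540/10 = 104754.

104754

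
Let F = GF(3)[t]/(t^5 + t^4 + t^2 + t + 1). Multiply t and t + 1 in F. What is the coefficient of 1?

Multiply in GF(3)[t]: (t)·(t + 1) = t^2 + t.
Reduced: t^2 + t.

0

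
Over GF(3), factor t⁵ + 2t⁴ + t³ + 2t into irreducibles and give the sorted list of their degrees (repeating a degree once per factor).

1, 1, 1, 2

Write h(t) = t⁵ + 2t⁴ + t³ + 2t.
Roots in GF(3): h(0) = 0 → root; h(1) = 0 → root; h(2) = 1.
Linear factors from roots: (t), (t + 2).
Complete factorization: h(t) = (t)·(t + 2)^2·(t² + t + 2).
Factor degrees with multiplicity: 1 + 1 + 1 + 2 = 5.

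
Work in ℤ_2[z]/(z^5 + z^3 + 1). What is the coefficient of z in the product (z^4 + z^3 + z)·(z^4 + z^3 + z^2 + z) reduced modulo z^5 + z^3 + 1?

1

Multiply in ℤ_2[z]: (z^4 + z^3 + z)·(z^4 + z^3 + z^2 + z) = z^8 + z^5 + z^3 + z^2.
Reduce using z^5 ≡ z^3 + 1 (mod z^5 + z^3 + 1).
Reduced: z^4 + z^3 + z^2 + z + 1.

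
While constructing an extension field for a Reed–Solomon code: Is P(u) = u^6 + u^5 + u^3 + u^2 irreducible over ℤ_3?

Check for roots in ℤ_3: P(0) = 0 → root; P(1) = 1; P(2) = 0 → root.
P(0) = 0, so (u) divides P(u); P is reducible.

No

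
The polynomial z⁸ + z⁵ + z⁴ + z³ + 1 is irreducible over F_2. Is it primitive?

Write f(z) = z⁸ + z⁵ + z⁴ + z³ + 1.
|GF(2^8)^×| = 2^8 − 1 = 255. Prime factorization: 255 = 3·5·17.
f is primitive ⇔ z has order 255 in GF(2)[z]/(f), i.e. z^(255/q) ≠ 1 for each prime q | 255.
z^(85) mod f = 1
z^(51) mod f = 1
z^(15) mod f = z⁶ + z³ + z² + z.
Since z^(85) = 1, the order of z divides 85 < 255; not primitive.

No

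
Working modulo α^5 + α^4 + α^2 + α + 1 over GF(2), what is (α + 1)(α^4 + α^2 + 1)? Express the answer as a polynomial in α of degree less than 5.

α^3

Multiply in GF(2)[α]: (α + 1)·(α^4 + α^2 + 1) = α^5 + α^4 + α^3 + α^2 + α + 1.
Reduce using α^5 ≡ α^4 + α^2 + α + 1 (mod α^5 + α^4 + α^2 + α + 1).
Reduced: α^3.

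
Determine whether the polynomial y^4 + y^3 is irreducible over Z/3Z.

Write P(y) = y^4 + y^3.
Check for roots in Z/3Z: P(0) = 0 → root; P(1) = 2; P(2) = 0 → root.
P(0) = 0, so (y) divides P(y); P is reducible.

No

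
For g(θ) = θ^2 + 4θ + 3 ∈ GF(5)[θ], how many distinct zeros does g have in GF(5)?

Evaluate at each of the 5 elements of GF(5):
g(0) = 3; g(1) = 3; g(2) = 0 → root; g(3) = 4; g(4) = 0 → root.
Roots: {2, 4}.

2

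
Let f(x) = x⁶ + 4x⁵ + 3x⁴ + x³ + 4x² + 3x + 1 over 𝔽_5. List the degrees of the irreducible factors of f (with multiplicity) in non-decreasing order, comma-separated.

6

Roots in 𝔽_5: f(0) = 1; f(1) = 2; f(2) = 1; f(3) = 2; f(4) = 1.
Complete factorization: f(x) = (x⁶ + 4x⁵ + 3x⁴ + x³ + 4x² + 3x + 1).
Factor degrees with multiplicity: 6 = 6.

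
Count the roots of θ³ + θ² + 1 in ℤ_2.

0

Write g(θ) = θ³ + θ² + 1.
Evaluate at each of the 2 elements of ℤ_2:
g(0) = 1; g(1) = 1.
No element is a root.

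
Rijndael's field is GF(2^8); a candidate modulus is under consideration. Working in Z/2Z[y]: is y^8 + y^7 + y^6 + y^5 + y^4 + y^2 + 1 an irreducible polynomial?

Yes

Write f(y) = y^8 + y^7 + y^6 + y^5 + y^4 + y^2 + 1.
Check for roots in Z/2Z: f(0) = 1; f(1) = 1.
No roots, so no linear factors.
Monic irreducibles of degree 2 over GF(2): y^2 + y + 1.
None of them divide f (all give nonzero remainder).
Monic irreducibles of degree 3 over GF(2): y^3 + y + 1, y^3 + y^2 + 1.
None of them divide f (all give nonzero remainder).
Monic irreducibles of degree 4 over GF(2): y^4 + y + 1, y^4 + y^3 + 1, y^4 + y^3 + y^2 + y + 1.
None of them divide f (all give nonzero remainder).
No irreducible factor of degree ≤ 4 exists, so f is irreducible over GF(2).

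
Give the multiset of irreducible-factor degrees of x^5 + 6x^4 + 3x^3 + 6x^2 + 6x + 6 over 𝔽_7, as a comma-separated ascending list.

1, 1, 3

Write g(x) = x^5 + 6x^4 + 3x^3 + 6x^2 + 6x + 6.
Linear factors from roots: (x + 6).
Complete factorization: g(x) = (x + 6)^2·(x^3 + x^2 + 4x + 6).
Factor degrees with multiplicity: 1 + 1 + 3 = 5.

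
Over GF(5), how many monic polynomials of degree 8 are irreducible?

48750

Gauss's count: N_{5}(8) = (1/8) Σ_{d|8} μ(8/d)·5^d.
Divisors of 8: 1, 2, 4, 8; μ(8/d) for each: 0, 0, -1, 1.
Σ = − 5^4 + 5^8 = 390000.
N = 390000/8 = 48750.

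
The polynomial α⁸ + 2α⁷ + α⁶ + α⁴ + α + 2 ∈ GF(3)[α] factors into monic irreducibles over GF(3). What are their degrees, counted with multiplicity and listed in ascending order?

8

Write h(α) = α⁸ + 2α⁷ + α⁶ + α⁴ + α + 2.
Roots in GF(3): h(0) = 2; h(1) = 2; h(2) = 2.
Complete factorization: h(α) = (α⁸ + 2α⁷ + α⁶ + α⁴ + α + 2).
Factor degrees with multiplicity: 8 = 8.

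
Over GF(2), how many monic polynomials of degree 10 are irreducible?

99

Gauss's count: N_{2}(10) = (1/10) Σ_{d|10} μ(10/d)·2^d.
Divisors of 10: 1, 2, 5, 10; μ(10/d) for each: 1, -1, -1, 1.
Σ = 2^1 − 2^2 − 2^5 + 2^10 = 990.
N = 990/10 = 99.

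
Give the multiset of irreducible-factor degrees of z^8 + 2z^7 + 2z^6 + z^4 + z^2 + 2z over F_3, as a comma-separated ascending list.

Write h(z) = z^8 + 2z^7 + 2z^6 + z^4 + z^2 + 2z.
Roots in F_3: h(0) = 0 → root; h(1) = 0 → root; h(2) = 1.
Linear factors from roots: (z), (z + 2).
Complete factorization: h(z) = (z)·(z + 2)^2·(z^2 + 2z + 2)·(z^3 + 2z^2 + 1).
Factor degrees with multiplicity: 1 + 1 + 1 + 2 + 3 = 8.

1, 1, 1, 2, 3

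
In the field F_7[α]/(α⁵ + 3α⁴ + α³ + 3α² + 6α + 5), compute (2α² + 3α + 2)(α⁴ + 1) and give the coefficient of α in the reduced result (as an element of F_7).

Multiply in F_7[α]: (2α² + 3α + 2)·(α⁴ + 1) = 2α⁶ + 3α⁵ + 2α⁴ + 2α² + 3α + 2.
Reduce using α⁵ ≡ 4α⁴ + 6α³ + 4α² + α + 2 (mod α⁵ + 3α⁴ + α³ + 3α² + 6α + 5).
Reduced: 2α⁴ + 4α³ + 6α² + 4α + 3.

4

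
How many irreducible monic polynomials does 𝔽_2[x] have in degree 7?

x^(2^7) − x is the product of all monic irreducibles of degree dividing 7; Möbius inversion gives N = (1/7) Σ μ(7/d)·2^d.
Divisors of 7: 1, 7; μ(7/d) for each: -1, 1.
Σ = − 2^1 + 2^7 = 126.
N = 126/7 = 18.

18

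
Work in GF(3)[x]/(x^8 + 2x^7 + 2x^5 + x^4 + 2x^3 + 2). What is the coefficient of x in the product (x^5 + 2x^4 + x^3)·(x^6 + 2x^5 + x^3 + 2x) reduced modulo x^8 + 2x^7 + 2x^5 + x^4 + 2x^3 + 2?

Multiply in GF(3)[x]: (x^5 + 2x^4 + x^3)·(x^6 + 2x^5 + x^3 + 2x) = x^11 + x^10 + 2x^9 + 2x^7 + x^5 + 2x^4.
Reduce using x^8 ≡ x^7 + x^5 + 2x^4 + x^3 + 1 (mod x^8 + 2x^7 + 2x^5 + x^4 + 2x^3 + 2).
Reduced: 2x^7 + x^5 + x^4 + 2x^2 + x + 2.

1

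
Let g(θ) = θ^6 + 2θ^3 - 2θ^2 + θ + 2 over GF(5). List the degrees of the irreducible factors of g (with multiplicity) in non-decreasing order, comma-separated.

Roots in GF(5): g(0) = 2; g(1) = 4; g(2) = 1; g(3) = 0 → root; g(4) = 3.
Linear factors from roots: (θ + 2).
Complete factorization: g(θ) = (θ + 2)·(θ^2 + 2θ - 1)·(θ^3 + θ^2 - 2θ - 1).
Factor degrees with multiplicity: 1 + 2 + 3 = 6.

1, 2, 3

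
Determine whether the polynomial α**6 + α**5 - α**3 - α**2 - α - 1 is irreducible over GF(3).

No

Write g(α) = α**6 + α**5 - α**3 - α**2 - α - 1.
Check for roots in GF(3): g(0) = 2; g(1) = 1; g(2) = 0 → root.
g(2) = 0, so (α − 2) divides g(α); g is reducible.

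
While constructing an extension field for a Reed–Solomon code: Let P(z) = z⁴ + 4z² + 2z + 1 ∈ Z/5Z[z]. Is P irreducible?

Yes

Check for roots in Z/5Z: P(0) = 1; P(1) = 3; P(2) = 2; P(3) = 4; P(4) = 4.
No roots, so no linear factors.
Degree-2 irreducible divisors: test the 10 monic irreducibles of degree 2 over GF(5).
None of them divide P (all give nonzero remainder).
No irreducible factor of degree ≤ 2 exists, so P is irreducible over GF(5).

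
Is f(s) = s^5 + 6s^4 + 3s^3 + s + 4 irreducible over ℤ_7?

Check for roots in ℤ_7: f(0) = 4; f(1) = 1; f(2) = 4; f(3) = 5; f(4) = 2; f(5) = 0 → root; f(6) = 5.
f(5) = 0, so (s − 5) divides f(s); f is reducible.

No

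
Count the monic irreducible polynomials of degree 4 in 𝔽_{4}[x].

60

x^(4^4) − x is the product of all monic irreducibles of degree dividing 4; Möbius inversion gives N = (1/4) Σ μ(4/d)·4^d.
Divisors of 4: 1, 2, 4; μ(4/d) for each: 0, -1, 1.
Σ = − 4^2 + 4^4 = 240.
N = 240/4 = 60.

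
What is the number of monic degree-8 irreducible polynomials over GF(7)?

720300

By the necklace-counting formula, N_7(8) = (1/8) Σ_{d|8} μ(8/d)·7^d.
Divisors of 8: 1, 2, 4, 8; μ(8/d) for each: 0, 0, -1, 1.
Σ = − 7^4 + 7^8 = 5762400.
N = 5762400/8 = 720300.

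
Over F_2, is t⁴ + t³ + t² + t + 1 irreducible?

Yes

Write P(t) = t⁴ + t³ + t² + t + 1.
Check for roots in F_2: P(0) = 1; P(1) = 1.
No roots, so no linear factors.
Monic irreducibles of degree 2 over GF(2): t² + t + 1.
None of them divide P (all give nonzero remainder).
No irreducible factor of degree ≤ 2 exists, so P is irreducible over GF(2).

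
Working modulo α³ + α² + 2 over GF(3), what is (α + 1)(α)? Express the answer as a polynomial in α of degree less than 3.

Multiply in GF(3)[α]: (α + 1)·(α) = α² + α.
Reduced: α² + α.

α^2 + α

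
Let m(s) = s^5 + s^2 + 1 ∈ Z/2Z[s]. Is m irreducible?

Yes

Check for roots in Z/2Z: m(0) = 1; m(1) = 1.
No roots, so no linear factors.
Monic irreducibles of degree 2 over GF(2): s^2 + s + 1.
None of them divide m (all give nonzero remainder).
No irreducible factor of degree ≤ 2 exists, so m is irreducible over GF(2).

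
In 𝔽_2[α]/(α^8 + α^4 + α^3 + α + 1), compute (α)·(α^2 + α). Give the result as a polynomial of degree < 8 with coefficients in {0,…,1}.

α^3 + α^2

Multiply in 𝔽_2[α]: (α)·(α^2 + α) = α^3 + α^2.
Reduced: α^3 + α^2.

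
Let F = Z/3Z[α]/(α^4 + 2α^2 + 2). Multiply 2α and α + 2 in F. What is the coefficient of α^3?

0

Multiply in Z/3Z[α]: (2α)·(α + 2) = 2α^2 + α.
Reduced: 2α^2 + α.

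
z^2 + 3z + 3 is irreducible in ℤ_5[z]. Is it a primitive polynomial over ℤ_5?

Write f(z) = z^2 + 3z + 3.
|GF(5^2)^×| = 5^2 − 1 = 24. Prime factorization: 24 = 2^3·3.
f is primitive ⇔ z has order 24 in GF(5)[z]/(f), i.e. z^(24/q) ≠ 1 for each prime q | 24.
z^(12) mod f = 4.
z^(8) mod f = z + 1.
None equal 1, so z has full order 24; f is primitive.

Yes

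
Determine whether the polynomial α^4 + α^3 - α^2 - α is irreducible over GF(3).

Write m(α) = α^4 + α^3 - α^2 - α.
Check for roots in GF(3): m(0) = 0 → root; m(1) = 0 → root; m(2) = 0 → root.
m(0) = 0, so (α) divides m(α); m is reducible.

No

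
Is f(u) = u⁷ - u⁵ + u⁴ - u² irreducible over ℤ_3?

No

Check for roots in ℤ_3: f(0) = 0 → root; f(1) = 0 → root; f(2) = 0 → root.
f(0) = 0, so (u) divides f(u); f is reducible.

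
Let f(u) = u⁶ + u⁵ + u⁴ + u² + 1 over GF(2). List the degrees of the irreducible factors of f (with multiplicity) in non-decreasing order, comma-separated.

6

Roots in GF(2): f(0) = 1; f(1) = 1.
Complete factorization: f(u) = (u⁶ + u⁵ + u⁴ + u² + 1).
Factor degrees with multiplicity: 6 = 6.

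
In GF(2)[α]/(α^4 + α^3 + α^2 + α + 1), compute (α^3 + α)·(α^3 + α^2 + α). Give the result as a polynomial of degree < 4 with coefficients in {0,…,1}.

α^3 + α^2 + α + 1

Multiply in GF(2)[α]: (α^3 + α)·(α^3 + α^2 + α) = α^6 + α^5 + α^3 + α^2.
Reduce using α^4 ≡ α^3 + α^2 + α + 1 (mod α^4 + α^3 + α^2 + α + 1).
Reduced: α^3 + α^2 + α + 1.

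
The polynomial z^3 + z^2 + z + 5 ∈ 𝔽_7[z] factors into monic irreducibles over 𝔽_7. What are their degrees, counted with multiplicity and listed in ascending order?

Write h(z) = z^3 + z^2 + z + 5.
Complete factorization: h(z) = (z^3 + z^2 + z + 5).
Factor degrees with multiplicity: 3 = 3.

3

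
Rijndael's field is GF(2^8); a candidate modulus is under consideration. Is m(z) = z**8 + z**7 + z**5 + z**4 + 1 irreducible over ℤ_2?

Yes

Check for roots in ℤ_2: m(0) = 1; m(1) = 1.
No roots, so no linear factors.
Monic irreducibles of degree 2 over GF(2): z**2 + z + 1.
None of them divide m (all give nonzero remainder).
Monic irreducibles of degree 3 over GF(2): z**3 + z + 1, z**3 + z**2 + 1.
None of them divide m (all give nonzero remainder).
Monic irreducibles of degree 4 over GF(2): z**4 + z + 1, z**4 + z**3 + 1, z**4 + z**3 + z**2 + z + 1.
None of them divide m (all give nonzero remainder).
No irreducible factor of degree ≤ 4 exists, so m is irreducible over GF(2).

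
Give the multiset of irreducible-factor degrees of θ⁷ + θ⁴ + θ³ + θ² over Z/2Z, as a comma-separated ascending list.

1, 1, 1, 1, 3

Write h(θ) = θ⁷ + θ⁴ + θ³ + θ².
Roots in Z/2Z: h(0) = 0 → root; h(1) = 0 → root.
Linear factors from roots: (θ), (θ + 1).
Complete factorization: h(θ) = (θ)^2·(θ + 1)^2·(θ³ + θ + 1).
Factor degrees with multiplicity: 1 + 1 + 1 + 1 + 3 = 7.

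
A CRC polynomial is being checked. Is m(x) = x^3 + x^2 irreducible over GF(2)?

No

Check for roots in GF(2): m(0) = 0 → root; m(1) = 0 → root.
m(0) = 0, so (x) divides m(x); m is reducible.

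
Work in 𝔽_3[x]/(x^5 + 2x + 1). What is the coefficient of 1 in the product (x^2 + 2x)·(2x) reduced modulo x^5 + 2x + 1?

0

Multiply in 𝔽_3[x]: (x^2 + 2x)·(2x) = 2x^3 + x^2.
Reduced: 2x^3 + x^2.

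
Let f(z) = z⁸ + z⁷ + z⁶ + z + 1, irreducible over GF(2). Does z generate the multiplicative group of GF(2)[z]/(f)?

Yes

|GF(2^8)^×| = 2^8 − 1 = 255. Prime factorization: 255 = 3·5·17.
f is primitive ⇔ z has order 255 in GF(2)[z]/(f), i.e. z^(255/q) ≠ 1 for each prime q | 255.
z^(85) mod f = z⁷ + z⁵ + z³ + z².
z^(51) mod f = z⁷ + z⁴ + z + 1.
z^(15) mod f = z⁷ + z⁶ + z⁵ + z³ + z² + z.
None equal 1, so z has full order 255; f is primitive.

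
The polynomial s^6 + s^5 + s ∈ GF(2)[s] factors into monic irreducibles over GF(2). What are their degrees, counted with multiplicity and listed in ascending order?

Write f(s) = s^6 + s^5 + s.
Roots in GF(2): f(0) = 0 → root; f(1) = 1.
Linear factors from roots: (s).
Complete factorization: f(s) = (s)·(s^2 + s + 1)·(s^3 + s + 1).
Factor degrees with multiplicity: 1 + 2 + 3 = 6.

1, 2, 3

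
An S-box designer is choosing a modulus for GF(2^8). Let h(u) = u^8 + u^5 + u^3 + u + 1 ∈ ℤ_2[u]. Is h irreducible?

Yes

Check for roots in ℤ_2: h(0) = 1; h(1) = 1.
No roots, so no linear factors.
Monic irreducibles of degree 2 over GF(2): u^2 + u + 1.
None of them divide h (all give nonzero remainder).
Monic irreducibles of degree 3 over GF(2): u^3 + u + 1, u^3 + u^2 + 1.
None of them divide h (all give nonzero remainder).
Monic irreducibles of degree 4 over GF(2): u^4 + u + 1, u^4 + u^3 + 1, u^4 + u^3 + u^2 + u + 1.
None of them divide h (all give nonzero remainder).
No irreducible factor of degree ≤ 4 exists, so h is irreducible over GF(2).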